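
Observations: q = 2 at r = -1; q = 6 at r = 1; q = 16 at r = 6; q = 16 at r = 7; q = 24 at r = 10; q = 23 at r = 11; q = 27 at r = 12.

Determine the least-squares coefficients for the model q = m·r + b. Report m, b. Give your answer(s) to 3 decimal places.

Sums needed: Σr·r = 452, Σr = 46, Σ1 = 7.
For Xᵀq: Σr·q = 1029, Σq = 114.
So XᵀX·[m, b]ᵀ = Xᵀq: [[452, 46]; [46, 7]]·[m, b]ᵀ = [1029, 114]ᵀ.
Eliminating b: 7·(row 1) − 46·(row 2) gives 1048·m = 7·1029 − 46·114 = 1959, so m = 1959/1048.
Then b = (114 − 46·(1959/1048))/7 = 2097/524.

m = 1.869, b = 4.002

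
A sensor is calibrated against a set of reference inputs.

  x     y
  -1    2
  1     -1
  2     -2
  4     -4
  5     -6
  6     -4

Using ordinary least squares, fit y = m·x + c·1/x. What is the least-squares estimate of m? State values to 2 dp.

The normal equations are: 83·m + 6·c = -77;  6·m + (8569/3600)·c = -103/15.
Eliminating c: (8569/3600)·(row 1) − 6·(row 2) gives (581627/3600)·m = (8569/3600)·(-77) − 6·(-103/15) = -511493/3600, so m = -511493/581627.
Then c = ((-103/15) − 6·(-511493/581627))/(8569/3600) = -388560/581627.

m = -0.88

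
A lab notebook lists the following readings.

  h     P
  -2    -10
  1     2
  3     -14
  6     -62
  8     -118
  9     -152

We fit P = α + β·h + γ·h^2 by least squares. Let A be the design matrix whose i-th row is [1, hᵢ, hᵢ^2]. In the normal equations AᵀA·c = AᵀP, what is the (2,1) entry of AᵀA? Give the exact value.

25

Row 2 ↔ basis h, column 1 ↔ basis 1, so (AᵀA)_{2,1} = Σᵢ h = (-2)·(1) + (1)·(1) + (3)·(1) + (6)·(1) + (8)·(1) + (9)·(1) = 25.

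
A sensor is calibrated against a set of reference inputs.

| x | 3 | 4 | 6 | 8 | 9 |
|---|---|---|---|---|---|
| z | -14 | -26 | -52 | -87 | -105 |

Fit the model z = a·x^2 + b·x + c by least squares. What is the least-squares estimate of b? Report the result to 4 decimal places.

b = -5.7637

Normal-equation sums: Σx^2·x^2 = 12290, Σx^2·x = 1548, Σx^2 = 206, Σx·x = 206, Σx = 30, Σ1 = 5.
Right-hand side: Σx^2·z = -16487, Σx·z = -2099, Σz = -284.
MᵀM·[a, b, c]ᵀ = Mᵀz becomes [[12290, 1548, 206]; [1548, 206, 30]; [206, 30, 5]]·[a, b, c]ᵀ = [-16487, -2099, -284]ᵀ.
Solving the 3×3 system (Gaussian elimination) gives a = -11/14, b = -1049/182, c = 132/13.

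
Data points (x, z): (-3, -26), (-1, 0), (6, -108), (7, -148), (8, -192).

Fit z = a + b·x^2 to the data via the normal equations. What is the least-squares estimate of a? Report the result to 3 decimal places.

a = 2.094

With design matrix M, MᵀM = [[5, 159]; [159, 7875]] and Mᵀz = [-474, -23662]ᵀ.
Determinant 5·7875 − 159² = 14094.
a = ((-474)·7875 − 159·(-23662))/14094 = 4918/2349; b = (5·(-23662) − 159·(-474))/14094 = -21472/7047.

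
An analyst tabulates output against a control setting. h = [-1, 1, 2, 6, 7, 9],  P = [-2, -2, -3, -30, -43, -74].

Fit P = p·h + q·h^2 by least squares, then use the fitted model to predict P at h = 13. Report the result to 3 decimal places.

P̂ = -157.982

Setting ∂/∂p … = 0 gives: 172·p + 1296·q = -1153;  1296·p + 10276·q = -9197.
Δ = 172·10276 − 1296² = 87856.
p = ((-1153)·10276 − 1296·(-9197))/87856 = 17771/21964; q = (172·(-9197) − 1296·(-1153))/87856 = -21899/21964.
At h = 13: P̂ = (17771/21964)·(13) + (-21899/21964)·(169) = -867477/5491.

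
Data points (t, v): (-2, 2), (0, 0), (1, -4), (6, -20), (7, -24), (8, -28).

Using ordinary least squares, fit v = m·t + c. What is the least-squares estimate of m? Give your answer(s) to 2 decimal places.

m = -3.13

Setting ∂/∂m … = 0 gives: 154·m + 20·c = -520;  20·m + 6·c = -74.
Δ = 154·6 − 20² = 524.
m = ((-520)·6 − 20·(-74))/524 = -410/131; c = (154·(-74) − 20·(-520))/524 = -249/131.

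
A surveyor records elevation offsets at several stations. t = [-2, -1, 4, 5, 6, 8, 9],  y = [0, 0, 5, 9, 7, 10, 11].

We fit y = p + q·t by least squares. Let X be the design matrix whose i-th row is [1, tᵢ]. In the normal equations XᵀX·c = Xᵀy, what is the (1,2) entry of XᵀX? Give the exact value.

Row 1 ↔ basis 1, column 2 ↔ basis t, so (XᵀX)_{1,2} = Σᵢ t = (1)·(-2) + (1)·(-1) + (1)·(4) + (1)·(5) + (1)·(6) + (1)·(8) + (1)·(9) = 29.

29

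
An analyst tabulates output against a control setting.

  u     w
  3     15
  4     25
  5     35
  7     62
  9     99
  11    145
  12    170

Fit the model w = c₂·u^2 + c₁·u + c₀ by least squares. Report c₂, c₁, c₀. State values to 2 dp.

c₂ = 1.09, c₁ = 0.86, c₀ = 3.26

Entries of XᵀX: Σu^2·u^2 = 45301, Σu^2·u = 4347, Σu^2 = 445, Σu·u = 445, Σu = 51, Σ1 = 7.
Right-hand side: Σu^2·w = 54492, Σu·w = 5280, Σw = 551.
XᵀX·[c₂, c₁, c₀]ᵀ = Xᵀw becomes [[45301, 4347, 445]; [4347, 445, 51]; [445, 51, 7]]·[c₂, c₁, c₀]ᵀ = [54492, 5280, 551]ᵀ.
Inverting the 3×3 Gram matrix, [c₂, c₁, c₀]ᵀ = [13540/12441, 7129/8294, 7385/2262]ᵀ.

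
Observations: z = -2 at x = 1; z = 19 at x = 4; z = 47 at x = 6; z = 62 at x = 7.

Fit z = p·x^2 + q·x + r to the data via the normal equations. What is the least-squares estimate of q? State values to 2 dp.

q = 1.33

Entries of AᵀA: Σx^2·x^2 = 3954, Σx^2·x = 624, Σx^2 = 102, Σx·x = 102, Σx = 18, Σ1 = 4.
Right-hand side: Σx^2·z = 5032, Σx·z = 790, Σz = 126.
So AᵀA·[p, q, r]ᵀ = Aᵀz: [[3954, 624, 102]; [624, 102, 18]; [102, 18, 4]]·[p, q, r]ᵀ = [5032, 790, 126]ᵀ.
Solving the 3×3 system (Gaussian elimination) gives p = 13/11, q = 4/3, r = -51/11.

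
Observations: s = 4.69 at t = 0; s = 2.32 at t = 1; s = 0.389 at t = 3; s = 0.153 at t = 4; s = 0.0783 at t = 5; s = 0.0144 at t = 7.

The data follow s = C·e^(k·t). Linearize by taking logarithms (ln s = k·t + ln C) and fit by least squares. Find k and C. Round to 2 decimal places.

k = -0.84, C = 4.86

With ln sᵢ as the transformed response and tᵢ as the regressor:
Σt = 20.0000, Σ(t)² = 100.0000, Σln s = -7.2222, Σt·ln s = -51.9200.
Equations: 100.0000·k + 20.0000·ln C = -51.9200;  20.0000·k + 6·ln C = -7.2222.
Slope k = (n·Σt·ln s − Σt·Σln s)/(n·Σ(t)² − (Σt)²) = (6·-51.9200 − 20.0000·-7.2222)/200.0000 = -0.83538; ln C = (Σln s − k·Σt)/n = 1.58088, so C = exp(1.58088) = 4.85924.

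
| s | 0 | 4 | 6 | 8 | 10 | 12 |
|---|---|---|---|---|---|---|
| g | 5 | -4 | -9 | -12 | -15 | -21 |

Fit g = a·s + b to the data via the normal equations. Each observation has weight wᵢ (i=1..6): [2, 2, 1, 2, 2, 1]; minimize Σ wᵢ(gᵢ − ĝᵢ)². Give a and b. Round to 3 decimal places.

Sums needed: Σwᵢ·s·s = 540, Σwᵢ·s = 62, Σwᵢ·1 = 10.
And Σwᵢ·s·g = -830, Σwᵢ·g = -82.
Δ = 540·10 − 62² = 1556.
a = ((-830)·10 − 62·(-82))/1556 = -804/389; b = (540·(-82) − 62·(-830))/1556 = 1795/389.

a = -2.067, b = 4.614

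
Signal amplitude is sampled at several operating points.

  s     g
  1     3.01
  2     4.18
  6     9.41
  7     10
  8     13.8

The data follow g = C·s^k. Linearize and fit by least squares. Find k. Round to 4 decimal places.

k = 0.6963

Linearized form: ln g = k·ln s + ln C. From the 5 transformed points,
Σln s = 6.5103, Σ(ln s)² = 11.8015, Σln g = 9.7013, Σln s·ln g = 14.9466.
Equations: 11.8015·k + 6.5103·ln C = 14.9466;  6.5103·k + 5·ln C = 9.7013.
Δ = 11.8015·5 − (6.5103)² = 16.6240; k = (14.9466·5 − 6.5103·9.7013)/16.6240 = 0.69629, ln C = (11.8015·9.7013 − 6.5103·14.9466)/16.6240 = 1.03365.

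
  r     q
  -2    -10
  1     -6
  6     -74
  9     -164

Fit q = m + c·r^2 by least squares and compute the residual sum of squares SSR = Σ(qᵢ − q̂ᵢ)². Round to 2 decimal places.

The normal system AᵀA·[m, c]ᵀ = Aᵀq is [[4, 122]; [122, 7874]]·[m, c]ᵀ = [-254, -15994]ᵀ.
det = 4·7874 − 122² = 16612.
m = ((-254)·7874 − 122·(-15994))/16612 = -12182/4153; c = (4·(-15994) − 122·(-254))/16612 = -8247/4153.
Residuals: 3640/4153, -4489/4153, 1752/4153, -903/4153; SSR = 8978/4153.

SSR = 2.16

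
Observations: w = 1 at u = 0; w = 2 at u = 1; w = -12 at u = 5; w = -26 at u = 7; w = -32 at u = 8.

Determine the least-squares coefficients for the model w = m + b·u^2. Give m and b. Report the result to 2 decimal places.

m = 1.59, b = -0.54

From the data, Σ1 = 5, Σu^2 = 139, Σu^2·u^2 = 7123.
And Σw = -67, Σu^2·w = -3620.
So XᵀX·[m, b]ᵀ = Xᵀw: [[5, 139]; [139, 7123]]·[m, b]ᵀ = [-67, -3620]ᵀ.
det = 5·7123 − 139² = 16294.
m = ((-67)·7123 − 139·(-3620))/16294 = 25939/16294; b = (5·(-3620) − 139·(-67))/16294 = -8787/16294.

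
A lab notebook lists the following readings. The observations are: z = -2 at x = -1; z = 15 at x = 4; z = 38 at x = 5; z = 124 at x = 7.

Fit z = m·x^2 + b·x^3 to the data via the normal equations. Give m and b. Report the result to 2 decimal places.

m = -1.10, b = 0.52

The normal system AᵀA·[m, b]ᵀ = Aᵀz is [[3283, 20955]; [20955, 137371]]·[m, b]ᵀ = [7264, 48244]ᵀ.
det = 3283·137371 − 20955² = 11876968.
m = (7264·137371 − 20955·48244)/11876968 = -3272519/2969242; b = (3283·48244 − 20955·7264)/11876968 = 1541983/2969242.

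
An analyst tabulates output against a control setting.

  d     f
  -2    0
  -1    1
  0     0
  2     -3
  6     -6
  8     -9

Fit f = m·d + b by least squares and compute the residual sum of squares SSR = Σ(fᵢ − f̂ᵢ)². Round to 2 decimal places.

SSR = 3.25

Sums needed: Σd·d = 109, Σd = 13, Σ1 = 6.
Moment sums: Σd·f = -115, Σf = -17.
So MᵀM·[m, b]ᵀ = Mᵀf: [[109, 13]; [13, 6]]·[m, b]ᵀ = [-115, -17]ᵀ.
Determinant 109·6 − 13² = 485.
m = ((-115)·6 − 13·(-17))/485 = -469/485; b = (109·(-17) − 13·(-115))/485 = -358/485.
Residuals: -116/97, 374/485, 358/485, -159/485, 262/485, -51/97; SSR = 1574/485.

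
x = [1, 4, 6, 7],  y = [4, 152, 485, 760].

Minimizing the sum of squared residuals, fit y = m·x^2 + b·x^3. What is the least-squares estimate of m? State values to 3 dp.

Normal-equation sums: Σx^2·x^2 = 3954, Σx^2·x^3 = 25608, Σx^3·x^3 = 168402.
Moment sums: Σx^2·y = 57136, Σx^3·y = 375172.
det = 3954·168402 − 25608² = 10091844.
m = (57136·168402 − 25608·375172)/10091844 = 400336/280329; b = (3954·375172 − 25608·57136)/10091844 = 563650/280329.

m = 1.428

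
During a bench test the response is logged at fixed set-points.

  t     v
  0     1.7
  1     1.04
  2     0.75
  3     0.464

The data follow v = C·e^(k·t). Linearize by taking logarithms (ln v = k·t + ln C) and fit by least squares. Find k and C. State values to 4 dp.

With ln vᵢ as the transformed response and tᵢ as the regressor:
Sums: Σt = 6.0000, Σ(t)² = 14.0000, Σln v = -0.4857, Σt·ln v = -2.8398.
Normal system: [[14.0000, 6.0000]; [6.0000, 4]]·[k, ln C]ᵀ = [-2.8398, -0.4857]ᵀ.
Δ = 14.0000·4 − (6.0000)² = 20.0000; k = (-2.8398·4 − 6.0000·-0.4857)/20.0000 = -0.42224, ln C = (14.0000·-0.4857 − 6.0000·-2.8398)/20.0000 = 0.51193, so C = exp(0.51193) = 1.66851.

k = -0.4222, C = 1.6685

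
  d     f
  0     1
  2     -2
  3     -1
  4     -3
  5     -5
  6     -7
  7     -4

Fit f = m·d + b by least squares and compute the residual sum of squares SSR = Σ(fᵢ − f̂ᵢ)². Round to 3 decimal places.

Setting ∂/∂m … = 0 gives: 139·m + 27·b = -114;  27·m + 7·b = -21.
(Σd·d = 139, Σd = 27, Σ1 = 7, Σd·f = -114, Σf = -21.)
Eliminating b: 7·(row 1) − 27·(row 2) gives 244·m = 7·(-114) − 27·(-21) = -231, so m = -231/244.
Then b = ((-21) − 27·(-231/244))/7 = 159/244.
Residuals: 85/244, -185/244, 145/122, 33/244, -56/61, -481/244, 241/122; SSR = 2625/244.

SSR = 10.758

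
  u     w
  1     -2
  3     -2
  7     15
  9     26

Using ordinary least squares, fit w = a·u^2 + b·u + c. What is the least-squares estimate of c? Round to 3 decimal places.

With design matrix M, MᵀM = [[9044, 1100, 140]; [1100, 140, 20]; [140, 20, 4]] and Mᵀw = [2821, 331, 37]ᵀ.
Solving the 3×3 system (Gaussian elimination) gives a = 11/24, b = -14/15, c = -17/8.

c = -2.125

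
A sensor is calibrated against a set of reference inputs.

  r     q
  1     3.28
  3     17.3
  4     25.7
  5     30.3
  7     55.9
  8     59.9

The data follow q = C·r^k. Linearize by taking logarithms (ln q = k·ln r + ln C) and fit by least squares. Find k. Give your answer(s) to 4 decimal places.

Linearized form: ln q = k·ln r + ln C. From the 6 transformed points,
Σln r = 8.1197, Σ(ln r)² = 13.8297, Σln q = 18.8124, Σln r·ln q = 29.4624.
Equations: 13.8297·k + 8.1197·ln C = 29.4624;  8.1197·k + 6·ln C = 18.8124.
Slope k = (n·Σln r·ln q − Σln r·Σln q)/(n·Σ(ln r)² − (Σln r)²) = (6·29.4624 − 8.1197·18.8124)/17.0487 = 1.40910; ln C = (Σln q − k·Σln r)/n = 1.22850.

k = 1.4091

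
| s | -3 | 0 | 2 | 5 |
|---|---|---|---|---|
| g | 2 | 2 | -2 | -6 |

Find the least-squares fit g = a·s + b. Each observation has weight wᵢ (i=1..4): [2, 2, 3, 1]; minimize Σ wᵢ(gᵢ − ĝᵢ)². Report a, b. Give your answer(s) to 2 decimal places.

AᵀWA·[a, b]ᵀ = AᵀWg reads: 55·a + 5·b = -54;  5·a + 8·b = -4.
(Σwᵢ·s·s = 55, Σwᵢ·s = 5, Σwᵢ·1 = 8, Σwᵢ·s·g = -54, Σwᵢ·g = -4.)
Determinant 55·8 − 5² = 415.
a = ((-54)·8 − 5·(-4))/415 = -412/415; b = (55·(-4) − 5·(-54))/415 = 10/83.

a = -0.99, b = 0.12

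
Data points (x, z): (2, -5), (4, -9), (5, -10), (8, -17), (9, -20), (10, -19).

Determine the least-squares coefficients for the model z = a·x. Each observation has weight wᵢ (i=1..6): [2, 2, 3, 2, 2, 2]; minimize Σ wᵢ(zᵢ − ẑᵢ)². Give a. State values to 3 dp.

a = -2.073

Forming MᵀWM = [[605]] and MᵀWz = [-1254]ᵀ gives MᵀWM·[a]ᵀ = MᵀWz.
Hence a = -1254 / 605 ≈ -2.07273.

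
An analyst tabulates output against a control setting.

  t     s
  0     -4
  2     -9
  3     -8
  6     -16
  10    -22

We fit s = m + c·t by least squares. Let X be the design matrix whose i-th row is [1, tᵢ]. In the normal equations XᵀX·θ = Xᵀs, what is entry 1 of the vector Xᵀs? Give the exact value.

-59

Entry 1 ↔ basis 1, so (Xᵀs)_{1} = Σᵢ sᵢ = (1)·(-4) + (1)·(-9) + (1)·(-8) + (1)·(-16) + (1)·(-22) = -59.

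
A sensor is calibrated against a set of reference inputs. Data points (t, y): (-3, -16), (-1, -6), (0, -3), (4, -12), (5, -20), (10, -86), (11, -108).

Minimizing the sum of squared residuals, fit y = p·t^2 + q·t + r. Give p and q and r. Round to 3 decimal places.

p = -1.008, q = 1.615, r = -2.701

Forming XᵀX = [[25604, 2492, 272]; [2492, 272, 26]; [272, 26, 7]] and Xᵀy = [-22510, -2142, -251]ᵀ gives XᵀX·[p, q, r]ᵀ = Xᵀy.
Inverting the 3×3 Gram matrix, [p, q, r]ᵀ = [-389783/386808, 624869/386808, -174153/64468]ᵀ.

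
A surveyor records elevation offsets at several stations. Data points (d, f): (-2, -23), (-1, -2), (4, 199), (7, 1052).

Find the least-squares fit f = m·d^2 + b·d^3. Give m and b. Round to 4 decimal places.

Setting ∂/∂m … = 0 gives: 2674·m + 17798·b = 54638;  17798·m + 121810·b = 373758.
Eliminating b: 121810·(row 1) − 17798·(row 2) gives 8951136·m = 121810·54638 − 17798·373758 = 3309896, so m = 413737/1118892.
Then b = (373758 − 17798·(413737/1118892))/121810 = 3372721/1118892.

m = 0.3698, b = 3.0143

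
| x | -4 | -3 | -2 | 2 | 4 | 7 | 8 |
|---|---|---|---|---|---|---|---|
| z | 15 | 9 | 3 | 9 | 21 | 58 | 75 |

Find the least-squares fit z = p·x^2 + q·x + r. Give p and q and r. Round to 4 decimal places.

Setting ∂/∂p … = 0 gives: 7122·p + 828·q + 162·r = 8347;  828·p + 162·q + 12·r = 1015;  162·p + 12·q + 7·r = 190.
(Σx^2·x^2 = 7122, Σx^2·x = 828, Σx^2 = 162, Σx·x = 162, Σx = 12, Σ1 = 7, Σx^2·z = 8347, Σx·z = 1015, Σz = 190.)
Solving the 3×3 system (Gaussian elimination) gives p = 23245/22582, q = 176531/203238, r = 62039/33873.

p = 1.0294, q = 0.8686, r = 1.8315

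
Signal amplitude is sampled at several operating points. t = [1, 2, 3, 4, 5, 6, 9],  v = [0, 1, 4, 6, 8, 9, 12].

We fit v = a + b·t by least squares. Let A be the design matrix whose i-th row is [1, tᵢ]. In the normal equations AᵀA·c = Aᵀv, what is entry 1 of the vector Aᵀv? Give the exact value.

Entry 1 ↔ basis 1, so (Aᵀv)_{1} = Σᵢ vᵢ = (1)·(0) + (1)·(1) + (1)·(4) + (1)·(6) + (1)·(8) + (1)·(9) + (1)·(12) = 40.

40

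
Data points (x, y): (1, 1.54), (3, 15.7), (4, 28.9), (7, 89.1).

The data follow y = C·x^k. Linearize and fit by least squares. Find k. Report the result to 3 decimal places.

k = 2.091

Let Y = ln y. Fitting Y = k·ln x + ln C by least squares:
XᵀX = [[6.9153, 4.4308]; [4.4308, 4]], rhs = [16.4251, 11.0390]ᵀ  (here Σln x = 4.4308, Σ(ln x)² = 6.9153, Σln y = 11.0390, Σln x·ln y = 16.4251).
Slope k = (n·Σln x·ln y − Σln x·Σln y)/(n·Σ(ln x)² − (Σln x)²) = (4·16.4251 − 4.4308·11.0390)/8.0292 = 2.09095; ln C = (Σln y − k·Σln x)/n = 0.44360.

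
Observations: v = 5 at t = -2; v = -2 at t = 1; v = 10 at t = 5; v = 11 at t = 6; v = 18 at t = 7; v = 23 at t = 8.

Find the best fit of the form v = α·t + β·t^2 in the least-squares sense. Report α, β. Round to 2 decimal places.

Forming XᵀX = [[179, 1189]; [1189, 8435]] and Xᵀv = [414, 3018]ᵀ gives XᵀX·[α, β]ᵀ = Xᵀv.
Eliminating β: 8435·(row 1) − 1189·(row 2) gives 96144·α = 8435·414 − 1189·3018 = -96312, so α = -4013/4006.
Then β = (3018 − 1189·(-4013/4006))/8435 = 1999/4006.

α = -1.00, β = 0.50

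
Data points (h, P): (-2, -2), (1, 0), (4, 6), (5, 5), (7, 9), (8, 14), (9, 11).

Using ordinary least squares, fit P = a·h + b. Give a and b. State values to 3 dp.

a = 1.392, b = -0.220

Forming XᵀX = [[240, 32]; [32, 7]] and XᵀP = [327, 43]ᵀ gives XᵀX·[a, b]ᵀ = XᵀP.
Determinant 240·7 − 32² = 656.
a = (327·7 − 32·43)/656 = 913/656; b = (240·43 − 32·327)/656 = -9/41.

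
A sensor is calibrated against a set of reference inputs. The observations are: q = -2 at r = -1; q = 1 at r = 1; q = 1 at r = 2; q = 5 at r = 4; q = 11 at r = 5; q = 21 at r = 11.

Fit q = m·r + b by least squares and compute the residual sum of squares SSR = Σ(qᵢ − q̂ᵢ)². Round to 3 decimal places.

Entries of AᵀA: Σr·r = 168, Σr = 22, Σ1 = 6.
And Σr·q = 311, Σq = 37.
Normal equations: [[168, 22]; [22, 6]]·[m, b]ᵀ = [311, 37]ᵀ.
Δ = 168·6 − 22² = 524.
m = (311·6 − 22·37)/524 = 263/131; b = (168·37 − 22·311)/524 = -313/262.
Residuals: 315/262, 49/262, -477/262, -481/262, 565/262, 29/262; SSR = 3361/262.

SSR = 12.828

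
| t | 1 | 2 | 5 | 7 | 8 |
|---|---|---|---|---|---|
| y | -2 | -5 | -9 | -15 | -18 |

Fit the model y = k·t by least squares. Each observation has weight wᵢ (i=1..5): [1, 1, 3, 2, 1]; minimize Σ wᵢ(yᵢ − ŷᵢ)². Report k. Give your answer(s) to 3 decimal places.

MᵀWM·[k]ᵀ = MᵀWy reads: 242·k = -501.
(Σwᵢ·t·t = 242, Σwᵢ·t·y = -501.)
Hence k = -501 / 242 ≈ -2.07025.

k = -2.070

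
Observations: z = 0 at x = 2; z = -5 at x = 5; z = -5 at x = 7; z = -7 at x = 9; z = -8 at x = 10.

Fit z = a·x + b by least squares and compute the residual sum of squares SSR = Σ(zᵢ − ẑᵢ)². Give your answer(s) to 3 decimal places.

AᵀA·[a, b]ᵀ = Aᵀz reads: 259·a + 33·b = -203;  33·a + 5·b = -25.
Δ = 259·5 − 33² = 206.
a = ((-203)·5 − 33·(-25))/206 = -95/103; b = (259·(-25) − 33·(-203))/206 = 112/103.
Residuals: 78/103, -152/103, 38/103, 22/103, 14/103; SSR = 304/103.

SSR = 2.951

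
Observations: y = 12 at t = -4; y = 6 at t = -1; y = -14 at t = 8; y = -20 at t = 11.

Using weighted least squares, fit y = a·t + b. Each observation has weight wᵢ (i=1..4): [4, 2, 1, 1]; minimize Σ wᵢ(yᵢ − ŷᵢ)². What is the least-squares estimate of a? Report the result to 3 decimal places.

From the data, Σwᵢ·t·t = 251, Σwᵢ·t = 1, Σwᵢ·1 = 8.
Right-hand side: Σwᵢ·t·y = -536, Σwᵢ·y = 26.
So AᵀWA·[a, b]ᵀ = AᵀWy: [[251, 1]; [1, 8]]·[a, b]ᵀ = [-536, 26]ᵀ.
Δ = 251·8 − 1² = 2007.
a = ((-536)·8 − 1·26)/2007 = -1438/669; b = (251·26 − 1·(-536))/2007 = 2354/669.

a = -2.149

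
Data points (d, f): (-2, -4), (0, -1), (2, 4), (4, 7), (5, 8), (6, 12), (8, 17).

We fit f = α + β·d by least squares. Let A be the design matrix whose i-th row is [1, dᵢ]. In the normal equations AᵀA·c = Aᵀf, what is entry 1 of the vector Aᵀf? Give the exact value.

43

Entry 1 ↔ basis 1, so (Aᵀf)_{1} = Σᵢ fᵢ = (1)·(-4) + (1)·(-1) + (1)·(4) + (1)·(7) + (1)·(8) + (1)·(12) + (1)·(17) = 43.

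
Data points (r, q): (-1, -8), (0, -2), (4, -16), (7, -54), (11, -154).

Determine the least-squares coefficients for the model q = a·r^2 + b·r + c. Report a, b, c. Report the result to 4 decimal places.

Setting ∂/∂a … = 0 gives: 17299·a + 1737·b + 187·c = -21544;  1737·a + 187·b + 21·c = -2128;  187·a + 21·b + 5·c = -234.
(Σr^2·r^2 = 17299, Σr^2·r = 1737, Σr^2 = 187, Σr·r = 187, Σr = 21, Σ1 = 5, Σr^2·q = -21544, Σr·q = -2128, Σq = -234.)
Row-reducing yields a = -8371/5414, b = 232333/70382, c = -99848/35191.

a = -1.5462, b = 3.3010, c = -2.8373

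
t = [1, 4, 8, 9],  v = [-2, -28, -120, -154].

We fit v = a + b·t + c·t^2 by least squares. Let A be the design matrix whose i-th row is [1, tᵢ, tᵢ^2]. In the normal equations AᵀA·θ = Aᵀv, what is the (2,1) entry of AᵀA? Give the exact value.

Row 2 ↔ basis t, column 1 ↔ basis 1, so (AᵀA)_{2,1} = Σᵢ t = (1)·(1) + (4)·(1) + (8)·(1) + (9)·(1) = 22.

22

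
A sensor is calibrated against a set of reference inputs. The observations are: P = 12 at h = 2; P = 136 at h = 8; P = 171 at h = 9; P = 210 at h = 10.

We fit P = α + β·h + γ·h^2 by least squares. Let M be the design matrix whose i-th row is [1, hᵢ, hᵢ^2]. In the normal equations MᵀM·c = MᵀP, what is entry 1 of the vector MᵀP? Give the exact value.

529

Entry 1 ↔ basis 1, so (MᵀP)_{1} = Σᵢ Pᵢ = (1)·(12) + (1)·(136) + (1)·(171) + (1)·(210) = 529.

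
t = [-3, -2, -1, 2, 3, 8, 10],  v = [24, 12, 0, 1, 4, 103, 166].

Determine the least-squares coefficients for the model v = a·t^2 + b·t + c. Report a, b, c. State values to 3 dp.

a = 1.995, b = -2.941, c = -3.018

Setting ∂/∂a … = 0 gives: 14291·a + 1511·b + 191·c = 23496;  1511·a + 191·b + 17·c = 2402;  191·a + 17·b + 7·c = 310.
Inverting the 3×3 Gram matrix, [a, b, c]ᵀ = [83432/41811, -122987/41811, -6009/1991]ᵀ.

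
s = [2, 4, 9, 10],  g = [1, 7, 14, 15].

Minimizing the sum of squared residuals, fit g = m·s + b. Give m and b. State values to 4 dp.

m = 1.6704, b = -1.1899

Entries of AᵀA: Σs·s = 201, Σs = 25, Σ1 = 4.
Moment sums: Σs·g = 306, Σg = 37.
AᵀA·[m, b]ᵀ = Aᵀg becomes [[201, 25]; [25, 4]]·[m, b]ᵀ = [306, 37]ᵀ.
det = 201·4 − 25² = 179.
m = (306·4 − 25·37)/179 = 299/179; b = (201·37 − 25·306)/179 = -213/179.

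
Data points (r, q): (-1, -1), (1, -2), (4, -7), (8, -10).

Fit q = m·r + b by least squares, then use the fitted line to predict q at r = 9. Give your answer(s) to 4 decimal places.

q̂ = -11.3913

Sums needed: Σr·r = 82, Σr = 12, Σ1 = 4.
Moment sums: Σr·q = -109, Σq = -20.
So AᵀA·[m, b]ᵀ = Aᵀq: [[82, 12]; [12, 4]]·[m, b]ᵀ = [-109, -20]ᵀ.
Eliminating b: 4·(row 1) − 12·(row 2) gives 184·m = 4·(-109) − 12·(-20) = -196, so m = -49/46.
Then b = ((-20) − 12·(-49/46))/4 = -83/46.
At r = 9: q̂ = (-49/46)·(9) + (-83/46)·(1) = -262/23.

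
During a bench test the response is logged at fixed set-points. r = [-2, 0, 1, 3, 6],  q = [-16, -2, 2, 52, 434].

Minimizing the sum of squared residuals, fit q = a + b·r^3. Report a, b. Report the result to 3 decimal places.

a = -1.014, b = 2.013

From the data, Σ1 = 5, Σr^3 = 236, Σr^3·r^3 = 47450.
And Σq = 470, Σr^3·q = 95278.
Determinant 5·47450 − 236² = 181554.
a = (470·47450 − 236·95278)/181554 = -92054/90777; b = (5·95278 − 236·470)/181554 = 182735/90777.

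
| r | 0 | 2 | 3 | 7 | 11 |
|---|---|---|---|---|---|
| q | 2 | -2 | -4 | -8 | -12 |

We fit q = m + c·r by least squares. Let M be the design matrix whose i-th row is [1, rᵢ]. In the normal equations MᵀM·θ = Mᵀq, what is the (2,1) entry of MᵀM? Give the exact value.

Row 2 ↔ basis r, column 1 ↔ basis 1, so (MᵀM)_{2,1} = Σᵢ r = (0)·(1) + (2)·(1) + (3)·(1) + (7)·(1) + (11)·(1) = 23.

23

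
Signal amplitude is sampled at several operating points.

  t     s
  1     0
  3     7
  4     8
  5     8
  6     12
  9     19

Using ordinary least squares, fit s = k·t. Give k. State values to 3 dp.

k = 2.000

The normal system XᵀX·[k]ᵀ = Xᵀs is [[168]]·[k]ᵀ = [336]ᵀ.
Hence k = 336 / 168 ≈ 2.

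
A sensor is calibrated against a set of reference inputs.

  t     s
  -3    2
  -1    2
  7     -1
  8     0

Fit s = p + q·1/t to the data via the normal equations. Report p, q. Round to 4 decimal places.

Compute the Gram sums: Σ1 = 4, Σ1/t = -179/168, Σ1/t·1/t = 32377/28224.
Moment sums: Σs = 3, Σ1/t·s = -59/21.
AᵀA·[p, q]ᵀ = Aᵀs becomes [[4, -179/168]; [-179/168, 32377/28224]]·[p, q]ᵀ = [3, -59/21]ᵀ.
Eliminating q: (32377/28224)·(row 1) − (-179/168)·(row 2) gives (32489/9408)·p = (32377/28224)·3 − (-179/168)·(-59/21) = 12643/28224, so p = 12643/97467.
Then q = ((-59/21) − (-179/168)·(12643/97467))/(32377/28224) = -75656/32489.

p = 0.1297, q = -2.3287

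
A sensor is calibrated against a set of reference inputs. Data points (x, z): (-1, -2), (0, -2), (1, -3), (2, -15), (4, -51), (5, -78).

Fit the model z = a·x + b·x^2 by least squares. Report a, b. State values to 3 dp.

a = -1.210, b = -2.884

MᵀM·[a, b]ᵀ = Mᵀz reads: 47·a + 197·b = -625;  197·a + 899·b = -2831.
Determinant 47·899 − 197² = 3444.
a = ((-625)·899 − 197·(-2831))/3444 = -1042/861; b = (47·(-2831) − 197·(-625))/3444 = -2483/861.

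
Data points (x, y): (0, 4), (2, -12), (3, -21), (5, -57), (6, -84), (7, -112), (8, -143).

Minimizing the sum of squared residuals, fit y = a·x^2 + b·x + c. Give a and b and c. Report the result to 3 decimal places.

a = -1.970, b = -2.577, c = 3.333

Entries of AᵀA: Σx^2·x^2 = 8515, Σx^2·x = 1231, Σx^2 = 187, Σx·x = 187, Σx = 31, Σ1 = 7.
And Σx^2·y = -19326, Σx·y = -2804, Σy = -425.
So AᵀA·[a, b, c]ᵀ = Aᵀy: [[8515, 1231, 187]; [1231, 187, 31]; [187, 31, 7]]·[a, b, c]ᵀ = [-19326, -2804, -425]ᵀ.
Row-reducing yields a = -331/168, b = -433/168, c = 10/3.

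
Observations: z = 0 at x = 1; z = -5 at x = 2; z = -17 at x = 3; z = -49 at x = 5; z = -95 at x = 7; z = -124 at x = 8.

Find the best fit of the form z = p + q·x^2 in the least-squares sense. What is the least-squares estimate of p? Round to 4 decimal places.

AᵀA·[p, q]ᵀ = Aᵀz reads: 6·p + 152·q = -290;  152·p + 7220·q = -13989.
det = 6·7220 − 152² = 20216.
p = ((-290)·7220 − 152·(-13989))/20216 = 214/133; q = (6·(-13989) − 152·(-290))/20216 = -19927/10108.

p = 1.6090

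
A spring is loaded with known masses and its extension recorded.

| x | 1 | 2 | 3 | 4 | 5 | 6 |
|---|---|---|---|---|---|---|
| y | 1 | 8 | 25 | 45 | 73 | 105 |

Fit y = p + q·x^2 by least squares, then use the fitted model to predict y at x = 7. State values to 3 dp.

Entries of AᵀA: Σ1 = 6, Σx^2 = 91, Σx^2·x^2 = 2275.
Right-hand side: Σy = 257, Σx^2·y = 6583.
So AᵀA·[p, q]ᵀ = Aᵀy: [[6, 91]; [91, 2275]]·[p, q]ᵀ = [257, 6583]ᵀ.
Eliminating q: 2275·(row 1) − 91·(row 2) gives 5369·p = 2275·257 − 91·6583 = -14378, so p = -158/59.
Then q = (6583 − 91·(-158/59))/2275 = 16111/5369.
At x = 7: ŷ = (-158/59)·(1) + (16111/5369)·(49) = 110723/767.

ŷ = 144.359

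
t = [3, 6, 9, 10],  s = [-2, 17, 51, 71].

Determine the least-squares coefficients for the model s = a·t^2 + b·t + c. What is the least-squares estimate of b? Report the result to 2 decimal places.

b = -3.78

Entries of MᵀM: Σt^2·t^2 = 17938, Σt^2·t = 1972, Σt^2 = 226, Σt·t = 226, Σt = 28, Σ1 = 4.
And Σt^2·s = 11825, Σt·s = 1265, Σs = 137.
Row-reducing yields a = 71/66, b = -1249/330, c = -2/55.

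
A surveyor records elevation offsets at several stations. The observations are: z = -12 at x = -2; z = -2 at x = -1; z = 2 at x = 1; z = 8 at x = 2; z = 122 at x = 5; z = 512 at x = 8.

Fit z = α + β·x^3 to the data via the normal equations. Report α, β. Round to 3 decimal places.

The normal equations are: 6·α + 637·β = 630;  637·α + 277899·β = 277558.
(Σ1 = 6, Σx^3 = 637, Σx^3·x^3 = 277899, Σz = 630, Σx^3·z = 277558.)
Eliminating β: 277899·(row 1) − 637·(row 2) gives 1261625·α = 277899·630 − 637·277558 = -1728076, so α = -1728076/1261625.
Then β = (277558 − 637·(-1728076/1261625))/277899 = 1264038/1261625.

α = -1.370, β = 1.002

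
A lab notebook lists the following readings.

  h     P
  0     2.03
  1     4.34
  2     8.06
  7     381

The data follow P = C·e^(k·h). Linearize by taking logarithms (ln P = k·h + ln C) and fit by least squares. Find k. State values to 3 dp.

k = 0.749

With ln Pᵢ as the transformed response and hᵢ as the regressor:
AᵀA = [[54.0000, 10.0000]; [10.0000, 4]], rhs = [47.2413, 10.2056]ᵀ  (here Σh = 10.0000, Σ(h)² = 54.0000, Σln P = 10.2056, Σh·ln P = 47.2413).
Solving (det = 116.0000): k = 0.74922, ln C = 0.67837.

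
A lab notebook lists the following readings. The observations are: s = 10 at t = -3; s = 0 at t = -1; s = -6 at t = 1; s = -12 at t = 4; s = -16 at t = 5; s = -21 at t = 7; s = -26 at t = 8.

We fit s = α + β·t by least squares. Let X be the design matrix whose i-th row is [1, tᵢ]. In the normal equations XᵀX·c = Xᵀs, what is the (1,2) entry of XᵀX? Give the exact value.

21

Row 1 ↔ basis 1, column 2 ↔ basis t, so (XᵀX)_{1,2} = Σᵢ t = (1)·(-3) + (1)·(-1) + (1)·(1) + (1)·(4) + (1)·(5) + (1)·(7) + (1)·(8) = 21.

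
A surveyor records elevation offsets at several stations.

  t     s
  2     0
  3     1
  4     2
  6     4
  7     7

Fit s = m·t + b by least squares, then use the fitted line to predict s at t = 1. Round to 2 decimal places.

ŝ = -1.63

Sums needed: Σt·t = 114, Σt = 22, Σ1 = 5.
Moment sums: Σt·s = 84, Σs = 14.
So XᵀX·[m, b]ᵀ = Xᵀs: [[114, 22]; [22, 5]]·[m, b]ᵀ = [84, 14]ᵀ.
Determinant 114·5 − 22² = 86.
m = (84·5 − 22·14)/86 = 56/43; b = (114·14 − 22·84)/86 = -126/43.
At t = 1: ŝ = (56/43)·(1) + (-126/43)·(1) = -70/43.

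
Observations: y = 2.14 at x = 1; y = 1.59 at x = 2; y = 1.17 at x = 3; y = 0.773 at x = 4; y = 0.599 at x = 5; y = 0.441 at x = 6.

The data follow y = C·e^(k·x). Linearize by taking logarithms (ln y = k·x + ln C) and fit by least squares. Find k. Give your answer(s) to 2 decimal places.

k = -0.32

Linearized form: ln y = k·x + ln C. From the 6 transformed points,
Sums: Σx = 21.0000, Σ(x)² = 91.0000, Σln y = -0.2071, Σx·ln y = -6.3454.
Normal system: [[91.0000, 21.0000]; [21.0000, 6]]·[k, ln C]ᵀ = [-6.3454, -0.2071]ᵀ.
Solving (det = 105.0000): k = -0.32116, ln C = 1.08955.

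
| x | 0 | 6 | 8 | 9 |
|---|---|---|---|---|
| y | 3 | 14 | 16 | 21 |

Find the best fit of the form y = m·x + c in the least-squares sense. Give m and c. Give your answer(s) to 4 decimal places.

Setting ∂/∂m … = 0 gives: 181·m + 23·c = 401;  23·m + 4·c = 54.
(Σx·x = 181, Σx = 23, Σ1 = 4, Σx·y = 401, Σy = 54.)
Determinant 181·4 − 23² = 195.
m = (401·4 − 23·54)/195 = 362/195; c = (181·54 − 23·401)/195 = 551/195.

m = 1.8564, c = 2.8256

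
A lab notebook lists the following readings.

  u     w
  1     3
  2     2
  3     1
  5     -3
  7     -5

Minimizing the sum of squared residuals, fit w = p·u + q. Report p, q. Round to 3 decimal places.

Setting ∂/∂p … = 0 gives: 88·p + 18·q = -40;  18·p + 5·q = -2.
Determinant 88·5 − 18² = 116.
p = ((-40)·5 − 18·(-2))/116 = -41/29; q = (88·(-2) − 18·(-40))/116 = 136/29.

p = -1.414, q = 4.690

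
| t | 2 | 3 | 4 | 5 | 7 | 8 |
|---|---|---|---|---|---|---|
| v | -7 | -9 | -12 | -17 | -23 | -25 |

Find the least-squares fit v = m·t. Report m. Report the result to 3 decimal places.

Normal-equation sums: Σt·t = 167.
And Σt·v = -535.
XᵀX·[m]ᵀ = Xᵀv becomes [[167]]·[m]ᵀ = [-535]ᵀ.
m = (-535)/167 = -3.20359.

m = -3.204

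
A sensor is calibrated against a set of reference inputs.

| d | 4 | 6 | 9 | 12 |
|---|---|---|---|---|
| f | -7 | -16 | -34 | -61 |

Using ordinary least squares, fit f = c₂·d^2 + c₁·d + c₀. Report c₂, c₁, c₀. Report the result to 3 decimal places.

From the data, Σd^2·d^2 = 28849, Σd^2·d = 2737, Σd^2 = 277, Σd·d = 277, Σd = 31, Σ1 = 4.
Moment sums: Σd^2·f = -12226, Σd·f = -1162, Σf = -118.
Normal equations: [[28849, 2737, 277]; [2737, 277, 31]; [277, 31, 4]]·[c₂, c₁, c₀]ᵀ = [-12226, -1162, -118]ᵀ.
Row-reducing yields c₂ = -54/127, c₁ = 12/127, c₀ = -100/127.

c₂ = -0.425, c₁ = 0.094, c₀ = -0.787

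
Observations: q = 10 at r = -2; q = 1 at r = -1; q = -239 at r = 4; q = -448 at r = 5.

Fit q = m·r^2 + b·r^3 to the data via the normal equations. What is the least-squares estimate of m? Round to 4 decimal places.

m = -3.2260

With design matrix X, XᵀX = [[898, 4116]; [4116, 19786]] and Xᵀq = [-14983, -71377]ᵀ.
Δ = 898·19786 − 4116² = 826372.
m = ((-14983)·19786 − 4116·(-71377))/826372 = -1332953/413186; b = (898·(-71377) − 4116·(-14983))/826372 = -1213259/413186.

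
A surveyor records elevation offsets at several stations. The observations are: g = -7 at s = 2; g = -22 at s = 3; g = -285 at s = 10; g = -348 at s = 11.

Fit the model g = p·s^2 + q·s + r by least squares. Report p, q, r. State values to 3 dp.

Compute the Gram sums: Σs^2·s^2 = 24738, Σs^2·s = 2366, Σs^2 = 234, Σs·s = 234, Σs = 26, Σ1 = 4.
Right-hand side: Σs^2·g = -70834, Σs·g = -6758, Σg = -662.
So MᵀM·[p, q, r]ᵀ = Mᵀg: [[24738, 2366, 234]; [2366, 234, 26]; [234, 26, 4]]·[p, q, r]ᵀ = [-70834, -6758, -662]ᵀ.
Solving the 3×3 system (Gaussian elimination) gives p = -3, q = 16/13, r = 2.

p = -3.000, q = 1.231, r = 2.000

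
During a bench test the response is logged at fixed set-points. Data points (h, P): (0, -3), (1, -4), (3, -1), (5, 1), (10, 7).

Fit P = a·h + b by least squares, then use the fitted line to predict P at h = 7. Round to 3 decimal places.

The normal system XᵀX·[a, b]ᵀ = XᵀP is [[135, 19]; [19, 5]]·[a, b]ᵀ = [68, 0]ᵀ.
Determinant 135·5 − 19² = 314.
a = (68·5 − 19·0)/314 = 170/157; b = (135·0 − 19·68)/314 = -646/157.
At h = 7: P̂ = (170/157)·(7) + (-646/157)·(1) = 544/157.

P̂ = 3.465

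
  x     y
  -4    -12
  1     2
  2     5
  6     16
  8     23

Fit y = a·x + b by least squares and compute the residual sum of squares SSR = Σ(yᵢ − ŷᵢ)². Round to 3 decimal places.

SSR = 0.853

Entries of MᵀM: Σx·x = 121, Σx = 13, Σ1 = 5.
Moment sums: Σx·y = 340, Σy = 34.
MᵀM·[a, b]ᵀ = Mᵀy becomes [[121, 13]; [13, 5]]·[a, b]ᵀ = [340, 34]ᵀ.
Δ = 121·5 − 13² = 436.
a = (340·5 − 13·34)/436 = 629/218; b = (121·34 − 13·340)/436 = -153/218.
Residuals: 53/218, -20/109, -15/218, -133/218, 135/218; SSR = 93/109.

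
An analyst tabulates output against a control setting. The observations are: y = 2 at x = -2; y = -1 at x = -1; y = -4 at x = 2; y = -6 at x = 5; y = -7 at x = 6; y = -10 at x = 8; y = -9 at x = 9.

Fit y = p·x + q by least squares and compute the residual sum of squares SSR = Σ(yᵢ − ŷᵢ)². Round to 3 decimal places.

Sums needed: Σx·x = 215, Σx = 27, Σ1 = 7.
Moment sums: Σx·y = -244, Σy = -35.
Normal equations: [[215, 27]; [27, 7]]·[p, q]ᵀ = [-244, -35]ᵀ.
Eliminating q: 7·(row 1) − 27·(row 2) gives 776·p = 7·(-244) − 27·(-35) = -763, so p = -763/776.
Then q = ((-35) − 27·(-763/776))/7 = -937/776.
Residuals: 963/776, -301/388, -641/776, 12/97, 83/776, -719/776, 205/194; SSR = 3745/776.

SSR = 4.826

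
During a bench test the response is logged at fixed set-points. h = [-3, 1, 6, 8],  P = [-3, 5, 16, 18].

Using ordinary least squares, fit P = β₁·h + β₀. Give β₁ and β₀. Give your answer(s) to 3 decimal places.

From the data, Σh·h = 110, Σh = 12, Σ1 = 4.
For MᵀP: Σh·P = 254, ΣP = 36.
Eliminating β₀: 4·(row 1) − 12·(row 2) gives 296·β₁ = 4·254 − 12·36 = 584, so β₁ = 73/37.
Then β₀ = (36 − 12·(73/37))/4 = 114/37.

β₁ = 1.973, β₀ = 3.081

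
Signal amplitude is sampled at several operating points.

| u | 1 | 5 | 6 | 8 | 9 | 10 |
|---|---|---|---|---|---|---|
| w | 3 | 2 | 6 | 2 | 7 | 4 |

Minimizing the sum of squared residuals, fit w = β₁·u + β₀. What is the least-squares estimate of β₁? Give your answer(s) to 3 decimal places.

Setting ∂/∂β₁ … = 0 gives: 307·β₁ + 39·β₀ = 168;  39·β₁ + 6·β₀ = 24.
(Σu·u = 307, Σu = 39, Σ1 = 6, Σu·w = 168, Σw = 24.)
Δ = 307·6 − 39² = 321.
β₁ = (168·6 − 39·24)/321 = 24/107; β₀ = (307·24 − 39·168)/321 = 272/107.

β₁ = 0.224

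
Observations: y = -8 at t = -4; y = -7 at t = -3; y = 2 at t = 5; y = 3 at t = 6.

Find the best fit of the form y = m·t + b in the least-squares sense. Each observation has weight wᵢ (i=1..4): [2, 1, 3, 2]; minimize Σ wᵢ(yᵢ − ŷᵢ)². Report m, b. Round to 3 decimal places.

Entries of AᵀWA: Σwᵢ·t·t = 188, Σwᵢ·t = 16, Σwᵢ·1 = 8.
And Σwᵢ·t·y = 151, Σwᵢ·y = -11.
AᵀWA·[m, b]ᵀ = AᵀWy becomes [[188, 16]; [16, 8]]·[m, b]ᵀ = [151, -11]ᵀ.
Δ = 188·8 − 16² = 1248.
m = (151·8 − 16·(-11))/1248 = 173/156; b = (188·(-11) − 16·151)/1248 = -1121/312.

m = 1.109, b = -3.593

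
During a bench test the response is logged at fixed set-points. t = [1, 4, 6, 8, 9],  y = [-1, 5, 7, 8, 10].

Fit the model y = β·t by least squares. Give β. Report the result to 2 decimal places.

β = 1.09

With design matrix A, AᵀA = [[198]] and Aᵀy = [215]ᵀ.
β = 215/198 = 1.08586.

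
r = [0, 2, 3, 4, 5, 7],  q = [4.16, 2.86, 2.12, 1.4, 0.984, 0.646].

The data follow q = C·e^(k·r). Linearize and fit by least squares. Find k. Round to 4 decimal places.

k = -0.2823

Linearized form: ln q = k·r + ln C. From the 6 transformed points,
Σr = 21.0000, Σ(r)² = 103.0000, Σln q = 3.1111, Σr·ln q = 2.5624.
Equations: 103.0000·k + 21.0000·ln C = 2.5624;  21.0000·k + 6·ln C = 3.1111.
Solving (det = 177.0000): k = -0.28226, ln C = 1.50642.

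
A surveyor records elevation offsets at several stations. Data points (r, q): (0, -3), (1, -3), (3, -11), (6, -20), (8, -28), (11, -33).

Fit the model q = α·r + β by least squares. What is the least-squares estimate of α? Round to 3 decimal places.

α = -2.965

Compute the Gram sums: Σr·r = 231, Σr = 29, Σ1 = 6.
And Σr·q = -743, Σq = -98.
So MᵀM·[α, β]ᵀ = Mᵀq: [[231, 29]; [29, 6]]·[α, β]ᵀ = [-743, -98]ᵀ.
Eliminating β: 6·(row 1) − 29·(row 2) gives 545·α = 6·(-743) − 29·(-98) = -1616, so α = -1616/545.
Then β = ((-98) − 29·(-1616/545))/6 = -1091/545.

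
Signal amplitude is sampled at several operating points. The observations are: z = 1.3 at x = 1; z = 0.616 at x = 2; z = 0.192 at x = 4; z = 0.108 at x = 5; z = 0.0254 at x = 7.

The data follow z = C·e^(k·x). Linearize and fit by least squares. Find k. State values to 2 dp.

Let Y = ln z. Fitting Y = k·x + ln C by least squares:
Sums: Σx = 19.0000, Σ(x)² = 95.0000, Σln z = -7.7710, Σx·ln z = -44.1469.
Normal system: [[95.0000, 19.0000]; [19.0000, 5]]·[k, ln C]ᵀ = [-44.1469, -7.7710]ᵀ.
Solving (det = 114.0000): k = -0.64109, ln C = 0.88195.

k = -0.64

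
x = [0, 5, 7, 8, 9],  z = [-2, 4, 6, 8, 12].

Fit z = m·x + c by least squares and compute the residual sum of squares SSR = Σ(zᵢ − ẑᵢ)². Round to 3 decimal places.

SSR = 6.283

Entries of MᵀM: Σx·x = 219, Σx = 29, Σ1 = 5.
Moment sums: Σx·z = 234, Σz = 28.
Normal equations: [[219, 29]; [29, 5]]·[m, c]ᵀ = [234, 28]ᵀ.
Eliminating c: 5·(row 1) − 29·(row 2) gives 254·m = 5·234 − 29·28 = 358, so m = 179/127.
Then c = (28 − 29·(179/127))/5 = -327/127.
Residuals: 73/127, -60/127, -164/127, -89/127, 240/127; SSR = 798/127.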